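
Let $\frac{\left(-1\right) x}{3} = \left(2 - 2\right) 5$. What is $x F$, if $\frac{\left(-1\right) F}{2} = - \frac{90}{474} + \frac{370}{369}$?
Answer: $0$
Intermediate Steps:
$x = 0$ ($x = - 3 \left(2 - 2\right) 5 = - 3 \cdot 0 \cdot 5 = \left(-3\right) 0 = 0$)
$F = - \frac{47390}{29151}$ ($F = - 2 \left(- \frac{90}{474} + \frac{370}{369}\right) = - 2 \left(\left(-90\right) \frac{1}{474} + 370 \cdot \frac{1}{369}\right) = - 2 \left(- \frac{15}{79} + \frac{370}{369}\right) = \left(-2\right) \frac{23695}{29151} = - \frac{47390}{29151} \approx -1.6257$)
$x F = 0 \left(- \frac{47390}{29151}\right) = 0$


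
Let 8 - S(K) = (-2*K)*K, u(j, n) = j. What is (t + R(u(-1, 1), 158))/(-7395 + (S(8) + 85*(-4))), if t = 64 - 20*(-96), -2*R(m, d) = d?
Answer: -635/2533 ≈ -0.25069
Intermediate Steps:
R(m, d) = -d/2
S(K) = 8 + 2*K² (S(K) = 8 - (-2*K)*K = 8 - (-2)*K² = 8 + 2*K²)
t = 1984 (t = 64 + 1920 = 1984)
(t + R(u(-1, 1), 158))/(-7395 + (S(8) + 85*(-4))) = (1984 - ½*158)/(-7395 + ((8 + 2*8²) + 85*(-4))) = (1984 - 79)/(-7395 + ((8 + 2*64) - 340)) = 1905/(-7395 + ((8 + 128) - 340)) = 1905/(-7395 + (136 - 340)) = 1905/(-7395 - 204) = 1905/(-7599) = 1905*(-1/7599) = -635/2533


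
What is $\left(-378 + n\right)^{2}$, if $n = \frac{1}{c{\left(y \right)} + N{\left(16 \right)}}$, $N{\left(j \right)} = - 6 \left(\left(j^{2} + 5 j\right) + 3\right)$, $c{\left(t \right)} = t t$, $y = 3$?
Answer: $\frac{585915233401}{4100625} \approx 1.4288 \cdot 10^{5}$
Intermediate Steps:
$c{\left(t \right)} = t^{2}$
$N{\left(j \right)} = -18 - 30 j - 6 j^{2}$ ($N{\left(j \right)} = - 6 \left(3 + j^{2} + 5 j\right) = -18 - 30 j - 6 j^{2}$)
$n = - \frac{1}{2025}$ ($n = \frac{1}{3^{2} - \left(498 + 1536\right)} = \frac{1}{9 - 2034} = \frac{1}{-2025} = - \frac{1}{2025} \approx -0.00049383$)
$\left(-378 + n\right)^{2} = \left(-378 - \frac{1}{2025}\right)^{2} = \left(- \frac{765451}{2025}\right)^{2} = \frac{585915233401}{4100625}$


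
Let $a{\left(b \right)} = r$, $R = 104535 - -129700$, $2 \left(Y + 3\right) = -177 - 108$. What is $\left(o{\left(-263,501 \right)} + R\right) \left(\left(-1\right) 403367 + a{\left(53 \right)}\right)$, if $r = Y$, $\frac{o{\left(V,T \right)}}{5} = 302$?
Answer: $- \frac{190252108625}{2} \approx -9.5126 \cdot 10^{10}$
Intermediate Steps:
$o{\left(V,T \right)} = 1510$ ($o{\left(V,T \right)} = 5 \cdot 302 = 1510$)
$Y = - \frac{291}{2}$ ($Y = -3 + \frac{-177 - 108}{2} = -3 + \frac{1}{2} \left(-285\right) = -3 - \frac{285}{2} = - \frac{291}{2} \approx -145.5$)
$R = 234235$ ($R = 104535 + 129700 = 234235$)
$r = - \frac{291}{2} \approx -145.5$
$a{\left(b \right)} = - \frac{291}{2}$
$\left(o{\left(-263,501 \right)} + R\right) \left(\left(-1\right) 403367 + a{\left(53 \right)}\right) = \left(1510 + 234235\right) \left(\left(-1\right) 403367 - \frac{291}{2}\right) = 235745 \left(-403367 - \frac{291}{2}\right) = 235745 \left(- \frac{807025}{2}\right) = - \frac{190252108625}{2}$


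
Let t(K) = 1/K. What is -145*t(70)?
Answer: -29/14 ≈ -2.0714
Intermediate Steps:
-145*t(70) = -145/70 = -145*1/70 = -29/14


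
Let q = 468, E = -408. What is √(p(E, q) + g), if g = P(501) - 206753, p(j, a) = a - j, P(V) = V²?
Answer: 2*√11281 ≈ 212.42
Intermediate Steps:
g = 44248 (g = 501² - 206753 = 251001 - 206753 = 44248)
√(p(E, q) + g) = √((468 - 1*(-408)) + 44248) = √((468 + 408) + 44248) = √(876 + 44248) = √45124 = 2*√11281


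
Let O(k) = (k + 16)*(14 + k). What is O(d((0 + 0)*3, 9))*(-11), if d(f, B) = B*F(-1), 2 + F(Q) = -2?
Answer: -4840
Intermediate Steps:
F(Q) = -4 (F(Q) = -2 - 2 = -4)
d(f, B) = -4*B (d(f, B) = B*(-4) = -4*B)
O(k) = (14 + k)*(16 + k) (O(k) = (16 + k)*(14 + k) = (14 + k)*(16 + k))
O(d((0 + 0)*3, 9))*(-11) = (224 + (-4*9)² + 30*(-4*9))*(-11) = (224 + (-36)² + 30*(-36))*(-11) = (224 + 1296 - 1080)*(-11) = 440*(-11) = -4840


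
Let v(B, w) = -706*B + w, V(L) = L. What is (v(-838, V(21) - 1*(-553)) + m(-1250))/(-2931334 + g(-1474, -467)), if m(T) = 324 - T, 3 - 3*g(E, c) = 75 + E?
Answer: -222666/1099075 ≈ -0.20259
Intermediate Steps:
g(E, c) = -24 - E/3 (g(E, c) = 1 - (75 + E)/3 = 1 + (-25 - E/3) = -24 - E/3)
v(B, w) = w - 706*B
(v(-838, V(21) - 1*(-553)) + m(-1250))/(-2931334 + g(-1474, -467)) = (((21 - 1*(-553)) - 706*(-838)) + (324 - 1*(-1250)))/(-2931334 + (-24 - 1/3*(-1474))) = (((21 + 553) + 591628) + (324 + 1250))/(-2931334 + (-24 + 1474/3)) = ((574 + 591628) + 1574)/(-2931334 + 1402/3) = (592202 + 1574)/(-8792600/3) = 593776*(-3/8792600) = -222666/1099075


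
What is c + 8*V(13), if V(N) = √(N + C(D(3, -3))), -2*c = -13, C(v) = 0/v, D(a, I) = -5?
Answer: 13/2 + 8*√13 ≈ 35.344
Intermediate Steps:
C(v) = 0
c = 13/2 (c = -½*(-13) = 13/2 ≈ 6.5000)
V(N) = √N (V(N) = √(N + 0) = √N)
c + 8*V(13) = 13/2 + 8*√13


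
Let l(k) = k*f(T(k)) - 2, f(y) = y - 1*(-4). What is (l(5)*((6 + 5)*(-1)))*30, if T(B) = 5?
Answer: -14190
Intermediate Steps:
f(y) = 4 + y (f(y) = y + 4 = 4 + y)
l(k) = -2 + 9*k (l(k) = k*(4 + 5) - 2 = k*9 - 2 = 9*k - 2 = -2 + 9*k)
(l(5)*((6 + 5)*(-1)))*30 = ((-2 + 9*5)*((6 + 5)*(-1)))*30 = ((-2 + 45)*(11*(-1)))*30 = (43*(-11))*30 = -473*30 = -14190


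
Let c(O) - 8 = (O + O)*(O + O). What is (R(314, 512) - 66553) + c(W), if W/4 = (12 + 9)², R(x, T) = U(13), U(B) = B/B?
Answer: 12380240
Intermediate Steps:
U(B) = 1
R(x, T) = 1
W = 1764 (W = 4*(12 + 9)² = 4*21² = 4*441 = 1764)
c(O) = 8 + 4*O² (c(O) = 8 + (O + O)*(O + O) = 8 + (2*O)*(2*O) = 8 + 4*O²)
(R(314, 512) - 66553) + c(W) = (1 - 66553) + (8 + 4*1764²) = -66552 + (8 + 4*3111696) = -66552 + (8 + 12446784) = -66552 + 12446792 = 12380240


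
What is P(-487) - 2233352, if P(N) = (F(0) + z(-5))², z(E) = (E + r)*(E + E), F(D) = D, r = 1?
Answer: -2231752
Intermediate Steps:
z(E) = 2*E*(1 + E) (z(E) = (E + 1)*(E + E) = (1 + E)*(2*E) = 2*E*(1 + E))
P(N) = 1600 (P(N) = (0 + 2*(-5)*(1 - 5))² = (0 + 2*(-5)*(-4))² = (0 + 40)² = 40² = 1600)
P(-487) - 2233352 = 1600 - 2233352 = -2231752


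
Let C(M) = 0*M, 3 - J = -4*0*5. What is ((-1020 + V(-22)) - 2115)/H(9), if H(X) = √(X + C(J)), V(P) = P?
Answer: -3157/3 ≈ -1052.3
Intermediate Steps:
J = 3 (J = 3 - (-4*0)*5 = 3 - 0*5 = 3 - 1*0 = 3 + 0 = 3)
C(M) = 0
H(X) = √X (H(X) = √(X + 0) = √X)
((-1020 + V(-22)) - 2115)/H(9) = ((-1020 - 22) - 2115)/(√9) = (-1042 - 2115)/3 = -3157*⅓ = -3157/3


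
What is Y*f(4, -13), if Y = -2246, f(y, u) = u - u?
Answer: 0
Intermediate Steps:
f(y, u) = 0
Y*f(4, -13) = -2246*0 = 0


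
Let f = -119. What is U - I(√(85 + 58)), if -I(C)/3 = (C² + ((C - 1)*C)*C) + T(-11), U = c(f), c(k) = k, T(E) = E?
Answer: -152 + 429*√143 ≈ 4978.1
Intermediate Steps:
U = -119
I(C) = 33 - 3*C² - 3*C²*(-1 + C) (I(C) = -3*((C² + ((C - 1)*C)*C) - 11) = -3*((C² + ((-1 + C)*C)*C) - 11) = -3*((C² + (C*(-1 + C))*C) - 11) = -3*((C² + C²*(-1 + C)) - 11) = -3*(-11 + C² + C²*(-1 + C)) = 33 - 3*C² - 3*C²*(-1 + C))
U - I(√(85 + 58)) = -119 - (33 - 3*(85 + 58)^(3/2)) = -119 - (33 - 3*143*√143) = -119 - (33 - 429*√143) = -119 + (-33 + 429*√143) = -152 + 429*√143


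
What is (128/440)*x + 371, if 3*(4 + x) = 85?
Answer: 62383/165 ≈ 378.08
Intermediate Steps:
x = 73/3 (x = -4 + (⅓)*85 = -4 + 85/3 = 73/3 ≈ 24.333)
(128/440)*x + 371 = (128/440)*(73/3) + 371 = (128*(1/440))*(73/3) + 371 = (16/55)*(73/3) + 371 = 1168/165 + 371 = 62383/165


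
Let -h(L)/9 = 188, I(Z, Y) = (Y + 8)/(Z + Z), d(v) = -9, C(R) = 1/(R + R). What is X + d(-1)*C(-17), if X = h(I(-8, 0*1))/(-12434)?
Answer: 84717/211378 ≈ 0.40078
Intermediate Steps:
C(R) = 1/(2*R)
I(Z, Y) = (8 + Y)/(2*Z) (I(Z, Y) = (8 + Y)/((2*Z)) = (8 + Y)*(1/(2*Z)) = (8 + Y)/(2*Z))
h(L) = -1692 (h(L) = -9*188 = -1692)
X = 846/6217 (X = -1692/(-12434) = -1692*(-1/12434) = 846/6217 ≈ 0.13608)
X + d(-1)*C(-17) = 846/6217 - 9/(2*(-17)) = 846/6217 - 9*(-1)/(2*17) = 846/6217 - 9*(-1/34) = 846/6217 + 9/34 = 84717/211378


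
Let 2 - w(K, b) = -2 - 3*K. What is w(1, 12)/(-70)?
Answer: -⅒ ≈ -0.10000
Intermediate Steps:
w(K, b) = 4 + 3*K (w(K, b) = 2 - (-2 - 3*K) = 2 + (2 + 3*K) = 4 + 3*K)
w(1, 12)/(-70) = (4 + 3*1)/(-70) = (4 + 3)*(-1/70) = 7*(-1/70) = -⅒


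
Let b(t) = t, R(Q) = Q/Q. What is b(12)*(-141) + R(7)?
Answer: -1691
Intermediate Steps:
R(Q) = 1
b(12)*(-141) + R(7) = 12*(-141) + 1 = -1692 + 1 = -1691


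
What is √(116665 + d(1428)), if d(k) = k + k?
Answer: √119521 ≈ 345.72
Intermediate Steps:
d(k) = 2*k
√(116665 + d(1428)) = √(116665 + 2*1428) = √(116665 + 2856) = √119521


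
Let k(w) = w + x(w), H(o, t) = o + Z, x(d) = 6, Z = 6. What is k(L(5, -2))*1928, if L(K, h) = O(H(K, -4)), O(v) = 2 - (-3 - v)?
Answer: 42416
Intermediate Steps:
H(o, t) = 6 + o (H(o, t) = o + 6 = 6 + o)
O(v) = 5 + v (O(v) = 2 + (3 + v) = 5 + v)
L(K, h) = 11 + K (L(K, h) = 5 + (6 + K) = 11 + K)
k(w) = 6 + w (k(w) = w + 6 = 6 + w)
k(L(5, -2))*1928 = (6 + (11 + 5))*1928 = (6 + 16)*1928 = 22*1928 = 42416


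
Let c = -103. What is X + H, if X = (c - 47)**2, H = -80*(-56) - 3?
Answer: 26977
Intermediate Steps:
H = 4477 (H = 4480 - 3 = 4477)
X = 22500 (X = (-103 - 47)**2 = (-150)**2 = 22500)
X + H = 22500 + 4477 = 26977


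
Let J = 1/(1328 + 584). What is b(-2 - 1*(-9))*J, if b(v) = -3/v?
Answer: -3/13384 ≈ -0.00022415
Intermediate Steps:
J = 1/1912 ≈ 0.00052301
b(-2 - 1*(-9))*J = -3/(-2 - 1*(-9))*(1/1912) = -3/(-2 + 9)*(1/1912) = -3/7*(1/1912) = -3*⅐*(1/1912) = -3/7*1/1912 = -3/13384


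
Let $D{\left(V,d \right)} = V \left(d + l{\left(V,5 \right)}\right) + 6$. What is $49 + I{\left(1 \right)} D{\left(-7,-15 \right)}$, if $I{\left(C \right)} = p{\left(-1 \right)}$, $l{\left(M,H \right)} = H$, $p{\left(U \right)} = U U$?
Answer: $125$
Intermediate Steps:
$p{\left(U \right)} = U^{2}$
$I{\left(C \right)} = 1$ ($I{\left(C \right)} = \left(-1\right)^{2} = 1$)
$D{\left(V,d \right)} = 6 + V \left(5 + d\right)$ ($D{\left(V,d \right)} = V \left(d + 5\right) + 6 = V \left(5 + d\right) + 6 = 6 + V \left(5 + d\right)$)
$49 + I{\left(1 \right)} D{\left(-7,-15 \right)} = 49 + 1 \left(6 + 5 \left(-7\right) - -105\right) = 49 + 1 \left(6 - 35 + 105\right) = 49 + 1 \cdot 76 = 49 + 76 = 125$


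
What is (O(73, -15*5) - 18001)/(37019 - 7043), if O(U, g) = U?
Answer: -747/1249 ≈ -0.59808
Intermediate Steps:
(O(73, -15*5) - 18001)/(37019 - 7043) = (73 - 18001)/(37019 - 7043) = -17928/29976 = -17928*1/29976 = -747/1249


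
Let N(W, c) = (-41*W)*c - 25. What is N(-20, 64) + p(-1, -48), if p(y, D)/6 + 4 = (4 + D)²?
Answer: 64047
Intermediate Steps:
N(W, c) = -25 - 41*W*c (N(W, c) = -41*W*c - 25 = -25 - 41*W*c)
p(y, D) = -24 + 6*(4 + D)²
N(-20, 64) + p(-1, -48) = (-25 - 41*(-20)*64) + (-24 + 6*(4 - 48)²) = (-25 + 52480) + (-24 + 6*(-44)²) = 52455 + (-24 + 6*1936) = 52455 + (-24 + 11616) = 52455 + 11592 = 64047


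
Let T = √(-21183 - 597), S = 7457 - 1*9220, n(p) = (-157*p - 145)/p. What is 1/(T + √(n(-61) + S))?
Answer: -61*I/(5*√285419 + 4026*√5) ≈ -0.0052254*I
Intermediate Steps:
n(p) = (-145 - 157*p)/p
S = -1763 (S = 7457 - 9220 = -1763)
T = 66*I*√5 (T = √(-21780) = 66*I*√5 ≈ 147.58*I)
1/(T + √(n(-61) + S)) = 1/(66*I*√5 + √((-157 - 145/(-61)) - 1763)) = 1/(66*I*√5 + √((-157 - 145*(-1/61)) - 1763)) = 1/(66*I*√5 + √((-157 + 145/61) - 1763)) = 1/(66*I*√5 + √(-9432/61 - 1763)) = 1/(66*I*√5 + √(-116975/61)) = 1/(66*I*√5 + 5*I*√285419/61)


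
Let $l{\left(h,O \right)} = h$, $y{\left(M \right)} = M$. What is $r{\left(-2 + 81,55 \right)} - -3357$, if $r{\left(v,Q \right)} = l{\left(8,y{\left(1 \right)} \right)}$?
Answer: $3365$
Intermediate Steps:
$r{\left(v,Q \right)} = 8$
$r{\left(-2 + 81,55 \right)} - -3357 = 8 - -3357 = 8 + 3357 = 3365$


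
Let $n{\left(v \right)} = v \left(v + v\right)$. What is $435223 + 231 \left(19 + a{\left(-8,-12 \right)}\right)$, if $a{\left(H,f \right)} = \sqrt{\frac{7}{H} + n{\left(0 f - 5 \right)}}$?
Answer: $439612 + \frac{231 \sqrt{786}}{4} \approx 4.4123 \cdot 10^{5}$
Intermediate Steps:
$n{\left(v \right)} = 2 v^{2}$ ($n{\left(v \right)} = v 2 v = 2 v^{2}$)
$a{\left(H,f \right)} = \sqrt{50 + \frac{7}{H}}$ ($a{\left(H,f \right)} = \sqrt{\frac{7}{H} + 2 \left(0 f - 5\right)^{2}} = \sqrt{\frac{7}{H} + 2 \left(0 - 5\right)^{2}} = \sqrt{\frac{7}{H} + 2 \left(-5\right)^{2}} = \sqrt{\frac{7}{H} + 2 \cdot 25} = \sqrt{\frac{7}{H} + 50} = \sqrt{50 + \frac{7}{H}}$)
$435223 + 231 \left(19 + a{\left(-8,-12 \right)}\right) = 435223 + 231 \left(19 + \sqrt{50 + \frac{7}{-8}}\right) = 435223 + 231 \left(19 + \sqrt{50 + 7 \left(- \frac{1}{8}\right)}\right) = 435223 + 231 \left(19 + \sqrt{50 - \frac{7}{8}}\right) = 435223 + 231 \left(19 + \sqrt{\frac{393}{8}}\right) = 435223 + 231 \left(19 + \frac{\sqrt{786}}{4}\right) = 435223 + \left(4389 + \frac{231 \sqrt{786}}{4}\right) = 439612 + \frac{231 \sqrt{786}}{4}$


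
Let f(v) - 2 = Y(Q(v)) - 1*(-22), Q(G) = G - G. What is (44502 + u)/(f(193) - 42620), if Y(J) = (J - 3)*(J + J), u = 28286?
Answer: -18197/10649 ≈ -1.7088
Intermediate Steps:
Q(G) = 0
Y(J) = 2*J*(-3 + J) (Y(J) = (-3 + J)*(2*J) = 2*J*(-3 + J))
f(v) = 24 (f(v) = 2 + (2*0*(-3 + 0) - 1*(-22)) = 2 + (2*0*(-3) + 22) = 2 + (0 + 22) = 2 + 22 = 24)
(44502 + u)/(f(193) - 42620) = (44502 + 28286)/(24 - 42620) = 72788/(-42596) = 72788*(-1/42596) = -18197/10649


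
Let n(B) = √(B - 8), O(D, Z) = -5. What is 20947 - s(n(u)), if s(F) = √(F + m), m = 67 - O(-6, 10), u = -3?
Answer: 20947 - √(72 + I*√11) ≈ 20939.0 - 0.19538*I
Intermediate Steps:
n(B) = √(-8 + B)
m = 72 (m = 67 - 1*(-5) = 67 + 5 = 72)
s(F) = √(72 + F) (s(F) = √(F + 72) = √(72 + F))
20947 - s(n(u)) = 20947 - √(72 + √(-8 - 3)) = 20947 - √(72 + √(-11)) = 20947 - √(72 + I*√11)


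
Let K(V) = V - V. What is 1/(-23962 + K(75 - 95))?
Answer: -1/23962 ≈ -4.1733e-5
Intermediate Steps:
K(V) = 0
1/(-23962 + K(75 - 95)) = 1/(-23962 + 0) = 1/(-23962) = -1/23962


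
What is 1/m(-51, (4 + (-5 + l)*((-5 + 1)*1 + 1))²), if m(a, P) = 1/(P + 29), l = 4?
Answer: 78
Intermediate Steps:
m(a, P) = 1/(29 + P)
1/m(-51, (4 + (-5 + l)*((-5 + 1)*1 + 1))²) = 1/(1/(29 + (4 + (-5 + 4)*((-5 + 1)*1 + 1))²)) = 1/(1/(29 + (4 - (-4*1 + 1))²)) = 1/(1/(29 + (4 - (-4 + 1))²)) = 1/(1/(29 + (4 - 1*(-3))²)) = 1/(1/(29 + (4 + 3)²)) = 1/(1/(29 + 7²)) = 1/(1/(29 + 49)) = 1/(1/78) = 78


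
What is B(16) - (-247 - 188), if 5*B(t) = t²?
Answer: 2431/5 ≈ 486.20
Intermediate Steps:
B(t) = t²/5
B(16) - (-247 - 188) = (⅕)*16² - (-247 - 188) = (⅕)*256 - 1*(-435) = 256/5 + 435 = 2431/5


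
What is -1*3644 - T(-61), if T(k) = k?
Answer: -3583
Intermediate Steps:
-1*3644 - T(-61) = -1*3644 - 1*(-61) = -3644 + 61 = -3583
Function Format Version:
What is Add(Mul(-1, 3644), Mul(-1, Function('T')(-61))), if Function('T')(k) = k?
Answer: -3583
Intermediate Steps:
Add(Mul(-1, 3644), Mul(-1, Function('T')(-61))) = Add(Mul(-1, 3644), Mul(-1, -61)) = Add(-3644, 61) = -3583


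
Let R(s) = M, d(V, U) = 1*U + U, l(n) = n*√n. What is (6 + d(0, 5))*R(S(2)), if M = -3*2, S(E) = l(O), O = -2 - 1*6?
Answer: -96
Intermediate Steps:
O = -8 (O = -2 - 6 = -8)
l(n) = n^(3/2)
S(E) = -16*I*√2 (S(E) = (-8)^(3/2) = -16*I*√2)
M = -6
d(V, U) = 2*U (d(V, U) = U + U = 2*U)
R(s) = -6
(6 + d(0, 5))*R(S(2)) = (6 + 2*5)*(-6) = (6 + 10)*(-6) = 16*(-6) = -96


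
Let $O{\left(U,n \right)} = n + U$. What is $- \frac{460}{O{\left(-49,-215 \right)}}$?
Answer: $\frac{115}{66} \approx 1.7424$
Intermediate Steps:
$O{\left(U,n \right)} = U + n$
$- \frac{460}{O{\left(-49,-215 \right)}} = - \frac{460}{-49 - 215} = - \frac{460}{-264} = \left(-460\right) \left(- \frac{1}{264}\right) = \frac{115}{66}$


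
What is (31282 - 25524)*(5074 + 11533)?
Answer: 95623106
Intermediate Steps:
(31282 - 25524)*(5074 + 11533) = 5758*16607 = 95623106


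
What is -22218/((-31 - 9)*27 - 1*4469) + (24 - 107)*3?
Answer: -1359483/5549 ≈ -245.00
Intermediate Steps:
-22218/((-31 - 9)*27 - 1*4469) + (24 - 107)*3 = -22218/(-40*27 - 4469) - 83*3 = -22218/(-1080 - 4469) - 249 = -22218/(-5549) - 249 = -22218*(-1/5549) - 249 = 22218/5549 - 249 = -1359483/5549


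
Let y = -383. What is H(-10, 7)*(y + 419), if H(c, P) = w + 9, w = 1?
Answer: 360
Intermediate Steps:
H(c, P) = 10 (H(c, P) = 1 + 9 = 10)
H(-10, 7)*(y + 419) = 10*(-383 + 419) = 10*36 = 360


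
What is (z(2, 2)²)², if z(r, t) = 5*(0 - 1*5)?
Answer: 390625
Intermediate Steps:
z(r, t) = -25 (z(r, t) = 5*(0 - 5) = 5*(-5) = -25)
(z(2, 2)²)² = ((-25)²)² = 625² = 390625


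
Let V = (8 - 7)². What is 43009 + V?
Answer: 43010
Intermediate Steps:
V = 1 (V = 1² = 1)
43009 + V = 43009 + 1 = 43010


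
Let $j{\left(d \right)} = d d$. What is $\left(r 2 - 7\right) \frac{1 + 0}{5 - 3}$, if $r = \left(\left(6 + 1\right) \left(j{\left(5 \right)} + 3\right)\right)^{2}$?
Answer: $\frac{76825}{2} \approx 38413.0$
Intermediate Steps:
$j{\left(d \right)} = d^{2}$
$r = 38416$ ($r = \left(\left(6 + 1\right) \left(5^{2} + 3\right)\right)^{2} = \left(7 \left(25 + 3\right)\right)^{2} = \left(7 \cdot 28\right)^{2} = 196^{2} = 38416$)
$\left(r 2 - 7\right) \frac{1 + 0}{5 - 3} = \left(38416 \cdot 2 - 7\right) \frac{1 + 0}{5 - 3} = \left(76832 - 7\right) 1 \cdot \frac{1}{2} = 76825 \cdot 1 \cdot \frac{1}{2} = 76825 \cdot \frac{1}{2} = \frac{76825}{2}$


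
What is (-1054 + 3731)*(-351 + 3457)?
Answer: 8314762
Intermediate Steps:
(-1054 + 3731)*(-351 + 3457) = 2677*3106 = 8314762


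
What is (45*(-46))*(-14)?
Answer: 28980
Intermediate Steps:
(45*(-46))*(-14) = -2070*(-14) = 28980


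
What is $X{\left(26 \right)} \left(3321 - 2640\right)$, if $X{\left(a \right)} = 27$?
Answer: $18387$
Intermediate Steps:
$X{\left(26 \right)} \left(3321 - 2640\right) = 27 \left(3321 - 2640\right) = 27 \cdot 681 = 18387$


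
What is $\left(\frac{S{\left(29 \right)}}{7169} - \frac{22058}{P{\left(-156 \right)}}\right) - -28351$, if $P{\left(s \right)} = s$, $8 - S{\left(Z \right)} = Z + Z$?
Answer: $\frac{15932431883}{559182} \approx 28492.0$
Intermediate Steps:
$S{\left(Z \right)} = 8 - 2 Z$ ($S{\left(Z \right)} = 8 - \left(Z + Z\right) = 8 - 2 Z$)
$\left(\frac{S{\left(29 \right)}}{7169} - \frac{22058}{P{\left(-156 \right)}}\right) - -28351 = \left(\frac{8 - 58}{7169} - \frac{22058}{-156}\right) - -28351 = \left(\left(8 - 58\right) \frac{1}{7169} - - \frac{11029}{78}\right) + 28351 = \left(\left(-50\right) \frac{1}{7169} + \frac{11029}{78}\right) + 28351 = \left(- \frac{50}{7169} + \frac{11029}{78}\right) + 28351 = \frac{79063001}{559182} + 28351 = \frac{15932431883}{559182}$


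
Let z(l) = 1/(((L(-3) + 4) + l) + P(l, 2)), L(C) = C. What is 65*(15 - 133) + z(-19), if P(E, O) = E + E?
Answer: -429521/56 ≈ -7670.0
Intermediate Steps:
P(E, O) = 2*E
z(l) = 1/(1 + 3*l) (z(l) = 1/(((-3 + 4) + l) + 2*l) = 1/((1 + l) + 2*l) = 1/(1 + 3*l))
65*(15 - 133) + z(-19) = 65*(15 - 133) + 1/(1 + 3*(-19)) = 65*(-118) + 1/(1 - 57) = -7670 + 1/(-56) = -7670 - 1/56 = -429521/56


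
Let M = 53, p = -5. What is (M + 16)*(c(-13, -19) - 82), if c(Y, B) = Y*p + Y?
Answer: -2070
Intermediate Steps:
c(Y, B) = -4*Y (c(Y, B) = Y*(-5) + Y = -5*Y + Y = -4*Y)
(M + 16)*(c(-13, -19) - 82) = (53 + 16)*(-4*(-13) - 82) = 69*(52 - 82) = 69*(-30) = -2070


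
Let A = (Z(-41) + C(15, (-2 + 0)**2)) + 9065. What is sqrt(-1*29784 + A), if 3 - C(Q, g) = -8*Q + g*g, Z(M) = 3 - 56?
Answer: I*sqrt(20665) ≈ 143.75*I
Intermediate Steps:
Z(M) = -53
C(Q, g) = 3 - g**2 + 8*Q (C(Q, g) = 3 - (-8*Q + g*g) = 3 - (-8*Q + g**2) = 3 - (g**2 - 8*Q) = 3 + (-g**2 + 8*Q) = 3 - g**2 + 8*Q)
A = 9119 (A = (-53 + (3 - ((-2 + 0)**2)**2 + 8*15)) + 9065 = (-53 + (3 - ((-2)**2)**2 + 120)) + 9065 = (-53 + (3 - 1*4**2 + 120)) + 9065 = (-53 + (3 - 1*16 + 120)) + 9065 = (-53 + (3 - 16 + 120)) + 9065 = (-53 + 107) + 9065 = 54 + 9065 = 9119)
sqrt(-1*29784 + A) = sqrt(-1*29784 + 9119) = sqrt(-29784 + 9119) = sqrt(-20665) = I*sqrt(20665)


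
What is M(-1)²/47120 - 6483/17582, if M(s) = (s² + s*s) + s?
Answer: -152730689/414231920 ≈ -0.36871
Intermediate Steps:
M(s) = s + 2*s² (M(s) = (s² + s²) + s = 2*s² + s = s + 2*s²)
M(-1)²/47120 - 6483/17582 = (-(1 + 2*(-1)))²/47120 - 6483/17582 = (-(1 - 2))²*(1/47120) - 6483*1/17582 = (-1*(-1))²*(1/47120) - 6483/17582 = 1²*(1/47120) - 6483/17582 = 1*(1/47120) - 6483/17582 = 1/47120 - 6483/17582 = -152730689/414231920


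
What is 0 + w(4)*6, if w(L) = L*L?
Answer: 96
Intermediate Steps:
w(L) = L²
0 + w(4)*6 = 0 + 4²*6 = 0 + 16*6 = 0 + 96 = 96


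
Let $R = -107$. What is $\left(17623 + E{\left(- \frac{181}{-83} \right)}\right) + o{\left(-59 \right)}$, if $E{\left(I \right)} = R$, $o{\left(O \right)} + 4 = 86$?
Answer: $17598$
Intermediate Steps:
$o{\left(O \right)} = 82$ ($o{\left(O \right)} = -4 + 86 = 82$)
$E{\left(I \right)} = -107$
$\left(17623 + E{\left(- \frac{181}{-83} \right)}\right) + o{\left(-59 \right)} = \left(17623 - 107\right) + 82 = 17516 + 82 = 17598$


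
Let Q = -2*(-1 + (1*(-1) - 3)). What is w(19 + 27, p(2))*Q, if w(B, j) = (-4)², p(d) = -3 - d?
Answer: 160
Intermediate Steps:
w(B, j) = 16
Q = 10 (Q = -2*(-1 + (-1 - 3)) = -2*(-1 - 4) = -2*(-5) = 10)
w(19 + 27, p(2))*Q = 16*10 = 160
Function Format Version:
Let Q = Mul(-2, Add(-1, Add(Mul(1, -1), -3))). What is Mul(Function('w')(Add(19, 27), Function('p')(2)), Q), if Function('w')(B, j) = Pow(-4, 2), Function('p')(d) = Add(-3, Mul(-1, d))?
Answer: 160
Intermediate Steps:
Function('w')(B, j) = 16
Q = 10 (Q = Mul(-2, Add(-1, Add(-1, -3))) = Mul(-2, Add(-1, -4)) = Mul(-2, -5) = 10)
Mul(Function('w')(Add(19, 27), Function('p')(2)), Q) = Mul(16, 10) = 160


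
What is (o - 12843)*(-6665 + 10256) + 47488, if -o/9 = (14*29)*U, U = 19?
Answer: -295380491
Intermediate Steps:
o = -69426 (o = -9*14*29*19 = -3654*19 = -9*7714 = -69426)
(o - 12843)*(-6665 + 10256) + 47488 = (-69426 - 12843)*(-6665 + 10256) + 47488 = -82269*3591 + 47488 = -295427979 + 47488 = -295380491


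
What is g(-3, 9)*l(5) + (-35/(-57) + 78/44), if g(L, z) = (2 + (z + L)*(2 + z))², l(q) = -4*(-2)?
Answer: 46390961/1254 ≈ 36994.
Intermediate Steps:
l(q) = 8
g(L, z) = (2 + (2 + z)*(L + z))² (g(L, z) = (2 + (L + z)*(2 + z))² = (2 + (2 + z)*(L + z))²)
g(-3, 9)*l(5) + (-35/(-57) + 78/44) = (2 + 9² + 2*(-3) + 2*9 - 3*9)²*8 + (-35/(-57) + 78/44) = (2 + 81 - 6 + 18 - 27)²*8 + (-35*(-1/57) + 78*(1/44)) = 68²*8 + (35/57 + 39/22) = 4624*8 + 2993/1254 = 36992 + 2993/1254 = 46390961/1254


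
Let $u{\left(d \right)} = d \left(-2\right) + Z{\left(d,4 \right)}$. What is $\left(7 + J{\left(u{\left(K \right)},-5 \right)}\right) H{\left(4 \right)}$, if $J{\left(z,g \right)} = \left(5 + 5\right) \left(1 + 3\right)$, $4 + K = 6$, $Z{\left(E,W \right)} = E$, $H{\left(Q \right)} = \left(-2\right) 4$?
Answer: $-376$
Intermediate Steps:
$H{\left(Q \right)} = -8$
$K = 2$ ($K = -4 + 6 = 2$)
$u{\left(d \right)} = - d$ ($u{\left(d \right)} = d \left(-2\right) + d = - 2 d + d = - d$)
$J{\left(z,g \right)} = 40$ ($J{\left(z,g \right)} = 10 \cdot 4 = 40$)
$\left(7 + J{\left(u{\left(K \right)},-5 \right)}\right) H{\left(4 \right)} = \left(7 + 40\right) \left(-8\right) = 47 \left(-8\right) = -376$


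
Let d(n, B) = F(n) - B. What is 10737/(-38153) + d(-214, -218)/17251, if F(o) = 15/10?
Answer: -353698807/1316354806 ≈ -0.26870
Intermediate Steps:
F(o) = 3/2 (F(o) = 15*(⅒) = 3/2)
d(n, B) = 3/2 - B
10737/(-38153) + d(-214, -218)/17251 = 10737/(-38153) + (3/2 - 1*(-218))/17251 = 10737*(-1/38153) + (3/2 + 218)*(1/17251) = -10737/38153 + (439/2)*(1/17251) = -10737/38153 + 439/34502 = -353698807/1316354806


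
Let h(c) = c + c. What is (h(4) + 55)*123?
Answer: 7749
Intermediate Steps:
h(c) = 2*c
(h(4) + 55)*123 = (2*4 + 55)*123 = (8 + 55)*123 = 63*123 = 7749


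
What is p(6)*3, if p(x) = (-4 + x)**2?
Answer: 12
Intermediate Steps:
p(6)*3 = (-4 + 6)**2*3 = 2**2*3 = 4*3 = 12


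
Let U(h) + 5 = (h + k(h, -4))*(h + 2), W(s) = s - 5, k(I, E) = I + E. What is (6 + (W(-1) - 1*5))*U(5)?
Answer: -185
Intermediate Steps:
k(I, E) = E + I
W(s) = -5 + s
U(h) = -5 + (-4 + 2*h)*(2 + h) (U(h) = -5 + (h + (-4 + h))*(h + 2) = -5 + (-4 + 2*h)*(2 + h))
(6 + (W(-1) - 1*5))*U(5) = (6 + ((-5 - 1) - 1*5))*(-13 + 2*5²) = (6 + (-6 - 5))*(-13 + 2*25) = (6 - 11)*(-13 + 50) = -5*37 = -185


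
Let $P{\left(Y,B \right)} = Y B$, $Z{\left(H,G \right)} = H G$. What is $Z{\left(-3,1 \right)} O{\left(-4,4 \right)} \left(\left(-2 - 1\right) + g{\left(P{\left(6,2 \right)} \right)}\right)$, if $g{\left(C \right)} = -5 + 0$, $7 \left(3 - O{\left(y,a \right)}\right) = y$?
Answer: $\frac{600}{7} \approx 85.714$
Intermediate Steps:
$O{\left(y,a \right)} = 3 - \frac{y}{7}$
$Z{\left(H,G \right)} = G H$
$P{\left(Y,B \right)} = B Y$
$g{\left(C \right)} = -5$
$Z{\left(-3,1 \right)} O{\left(-4,4 \right)} \left(\left(-2 - 1\right) + g{\left(P{\left(6,2 \right)} \right)}\right) = 1 \left(-3\right) \left(3 - - \frac{4}{7}\right) \left(\left(-2 - 1\right) - 5\right) = - 3 \left(3 + \frac{4}{7}\right) \left(-3 - 5\right) = \left(-3\right) \frac{25}{7} \left(-8\right) = \left(- \frac{75}{7}\right) \left(-8\right) = \frac{600}{7}$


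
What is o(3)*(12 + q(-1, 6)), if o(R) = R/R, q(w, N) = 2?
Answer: 14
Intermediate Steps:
o(R) = 1
o(3)*(12 + q(-1, 6)) = 1*(12 + 2) = 1*14 = 14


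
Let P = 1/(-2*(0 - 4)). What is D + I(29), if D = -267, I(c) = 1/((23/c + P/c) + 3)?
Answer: -234995/881 ≈ -266.74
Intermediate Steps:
P = ⅛ (P = 1/(-2*(-4)) = 1/8 = ⅛ ≈ 0.12500)
I(c) = 1/(3 + 185/(8*c)) (I(c) = 1/((23/c + 1/(8*c)) + 3) = 1/(185/(8*c) + 3) = 1/(3 + 185/(8*c)))
D + I(29) = -267 + 8*29/(185 + 24*29) = -267 + 8*29/(185 + 696) = -267 + 8*29/881 = -267 + 8*29*(1/881) = -267 + 232/881 = -234995/881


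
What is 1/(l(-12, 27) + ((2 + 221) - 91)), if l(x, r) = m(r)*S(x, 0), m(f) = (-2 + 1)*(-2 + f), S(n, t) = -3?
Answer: 1/207 ≈ 0.0048309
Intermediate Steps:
m(f) = 2 - f (m(f) = -(-2 + f) = 2 - f)
l(x, r) = -6 + 3*r (l(x, r) = (2 - r)*(-3) = -6 + 3*r)
1/(l(-12, 27) + ((2 + 221) - 91)) = 1/((-6 + 3*27) + ((2 + 221) - 91)) = 1/((-6 + 81) + (223 - 91)) = 1/(75 + 132) = 1/207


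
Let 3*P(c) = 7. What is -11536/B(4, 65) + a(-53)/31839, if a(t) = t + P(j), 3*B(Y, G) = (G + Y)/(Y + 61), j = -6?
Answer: -71622470776/2196891 ≈ -32602.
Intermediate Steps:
P(c) = 7/3 (P(c) = (⅓)*7 = 7/3)
B(Y, G) = (G + Y)/(3*(61 + Y)) (B(Y, G) = ((G + Y)/(Y + 61))/3 = ((G + Y)/(61 + Y))/3 = (G + Y)/(3*(61 + Y)))
a(t) = 7/3 + t (a(t) = t + 7/3 = 7/3 + t)
-11536/B(4, 65) + a(-53)/31839 = -11536*3*(61 + 4)/(65 + 4) + (7/3 - 53)/31839 = -11536/((⅓)*69/65) - 152/3*1/31839 = -11536/((⅓)*(1/65)*69) - 152/95517 = -11536/23/65 - 152/95517 = -11536*65/23 - 152/95517 = -749840/23 - 152/95517 = -71622470776/2196891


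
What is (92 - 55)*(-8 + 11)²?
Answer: 333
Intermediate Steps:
(92 - 55)*(-8 + 11)² = 37*3² = 37*9 = 333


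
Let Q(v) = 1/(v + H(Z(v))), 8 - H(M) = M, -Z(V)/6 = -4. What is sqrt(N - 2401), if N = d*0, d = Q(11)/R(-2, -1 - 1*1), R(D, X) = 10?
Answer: 49*I ≈ 49.0*I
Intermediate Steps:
Z(V) = 24 (Z(V) = -6*(-4) = 24)
H(M) = 8 - M
Q(v) = 1/(-16 + v) (Q(v) = 1/(v + (8 - 1*24)) = 1/(v + (8 - 24)) = 1/(v - 16) = 1/(-16 + v))
d = -1/50 (d = 1/((-16 + 11)*10) = (1/10)/(-5) = -1/5*1/10 = -1/50 ≈ -0.020000)
N = 0 (N = -1/50*0 = 0)
sqrt(N - 2401) = sqrt(0 - 2401) = sqrt(-2401) = 49*I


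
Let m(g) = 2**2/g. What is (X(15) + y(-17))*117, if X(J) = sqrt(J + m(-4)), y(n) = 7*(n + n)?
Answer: -27846 + 117*sqrt(14) ≈ -27408.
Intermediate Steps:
m(g) = 4/g
y(n) = 14*n (y(n) = 7*(2*n) = 14*n)
X(J) = sqrt(-1 + J) (X(J) = sqrt(J + 4/(-4)) = sqrt(J + 4*(-1/4)) = sqrt(J - 1) = sqrt(-1 + J))
(X(15) + y(-17))*117 = (sqrt(-1 + 15) + 14*(-17))*117 = (sqrt(14) - 238)*117 = (-238 + sqrt(14))*117 = -27846 + 117*sqrt(14)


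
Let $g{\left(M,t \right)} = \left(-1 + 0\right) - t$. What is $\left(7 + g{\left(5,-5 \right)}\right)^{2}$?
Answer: $121$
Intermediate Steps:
$g{\left(M,t \right)} = -1 - t$
$\left(7 + g{\left(5,-5 \right)}\right)^{2} = \left(7 - -4\right)^{2} = \left(7 + \left(-1 + 5\right)\right)^{2} = \left(7 + 4\right)^{2} = 11^{2} = 121$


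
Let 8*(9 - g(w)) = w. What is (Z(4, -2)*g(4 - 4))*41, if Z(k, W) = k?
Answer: 1476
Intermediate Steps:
g(w) = 9 - w/8
(Z(4, -2)*g(4 - 4))*41 = (4*(9 - (4 - 4)/8))*41 = (4*(9 - 1/8*0))*41 = (4*(9 + 0))*41 = (4*9)*41 = 36*41 = 1476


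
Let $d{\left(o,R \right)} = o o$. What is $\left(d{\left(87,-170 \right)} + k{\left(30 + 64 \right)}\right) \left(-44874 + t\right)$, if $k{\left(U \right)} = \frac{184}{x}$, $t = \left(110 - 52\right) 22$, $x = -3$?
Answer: $- \frac{981957754}{3} \approx -3.2732 \cdot 10^{8}$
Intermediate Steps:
$d{\left(o,R \right)} = o^{2}$
$t = 1276$ ($t = 58 \cdot 22 = 1276$)
$k{\left(U \right)} = - \frac{184}{3}$ ($k{\left(U \right)} = \frac{184}{-3} = 184 \left(- \frac{1}{3}\right) = - \frac{184}{3}$)
$\left(d{\left(87,-170 \right)} + k{\left(30 + 64 \right)}\right) \left(-44874 + t\right) = \left(87^{2} - \frac{184}{3}\right) \left(-44874 + 1276\right) = \left(7569 - \frac{184}{3}\right) \left(-43598\right) = \frac{22523}{3} \left(-43598\right) = - \frac{981957754}{3}$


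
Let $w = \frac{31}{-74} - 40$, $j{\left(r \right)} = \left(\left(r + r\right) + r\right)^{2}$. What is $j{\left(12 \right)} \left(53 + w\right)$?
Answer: $\frac{603288}{37} \approx 16305.0$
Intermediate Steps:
$j{\left(r \right)} = 9 r^{2}$ ($j{\left(r \right)} = \left(2 r + r\right)^{2} = \left(3 r\right)^{2} = 9 r^{2}$)
$w = - \frac{2991}{74}$ ($w = 31 \left(- \frac{1}{74}\right) - 40 = - \frac{31}{74} - 40 = - \frac{2991}{74} \approx -40.419$)
$j{\left(12 \right)} \left(53 + w\right) = 9 \cdot 12^{2} \left(53 - \frac{2991}{74}\right) = 9 \cdot 144 \cdot \frac{931}{74} = 1296 \cdot \frac{931}{74} = \frac{603288}{37}$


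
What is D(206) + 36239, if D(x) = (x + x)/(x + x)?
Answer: 36240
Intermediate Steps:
D(x) = 1 (D(x) = (2*x)/((2*x)) = (2*x)*(1/(2*x)) = 1)
D(206) + 36239 = 1 + 36239 = 36240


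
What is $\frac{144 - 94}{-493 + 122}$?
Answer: $- \frac{50}{371} \approx -0.13477$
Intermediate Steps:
$\frac{144 - 94}{-493 + 122} = \frac{144 - 94}{-371} = 50 \left(- \frac{1}{371}\right) = - \frac{50}{371}$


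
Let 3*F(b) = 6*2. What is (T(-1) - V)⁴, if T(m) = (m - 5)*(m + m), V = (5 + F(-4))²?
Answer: 22667121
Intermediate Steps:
F(b) = 4 (F(b) = (6*2)/3 = (⅓)*12 = 4)
V = 81 (V = (5 + 4)² = 9² = 81)
T(m) = 2*m*(-5 + m) (T(m) = (-5 + m)*(2*m) = 2*m*(-5 + m))
(T(-1) - V)⁴ = (2*(-1)*(-5 - 1) - 1*81)⁴ = (2*(-1)*(-6) - 81)⁴ = (12 - 81)⁴ = (-69)⁴ = 22667121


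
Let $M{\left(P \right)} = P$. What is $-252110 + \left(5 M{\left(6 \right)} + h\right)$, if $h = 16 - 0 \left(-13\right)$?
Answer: $-252064$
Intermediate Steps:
$h = 16$ ($h = 16 - 0 = 16 + 0 = 16$)
$-252110 + \left(5 M{\left(6 \right)} + h\right) = -252110 + \left(5 \cdot 6 + 16\right) = -252110 + \left(30 + 16\right) = -252110 + 46 = -252064$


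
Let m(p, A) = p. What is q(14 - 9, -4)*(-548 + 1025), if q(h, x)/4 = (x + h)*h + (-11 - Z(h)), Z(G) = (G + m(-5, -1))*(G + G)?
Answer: -11448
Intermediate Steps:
Z(G) = 2*G*(-5 + G) (Z(G) = (G - 5)*(G + G) = (-5 + G)*(2*G) = 2*G*(-5 + G))
q(h, x) = -44 - 8*h*(-5 + h) + 4*h*(h + x) (q(h, x) = 4*((x + h)*h + (-11 - 2*h*(-5 + h))) = 4*((h + x)*h + (-11 - 2*h*(-5 + h))) = 4*(h*(h + x) + (-11 - 2*h*(-5 + h))) = 4*(-11 + h*(h + x) - 2*h*(-5 + h)) = -44 - 8*h*(-5 + h) + 4*h*(h + x))
q(14 - 9, -4)*(-548 + 1025) = (-44 - 4*(14 - 9)² + 40*(14 - 9) + 4*(14 - 9)*(-4))*(-548 + 1025) = (-44 - 4*5² + 40*5 + 4*5*(-4))*477 = (-44 - 4*25 + 200 - 80)*477 = (-44 - 100 + 200 - 80)*477 = -24*477 = -11448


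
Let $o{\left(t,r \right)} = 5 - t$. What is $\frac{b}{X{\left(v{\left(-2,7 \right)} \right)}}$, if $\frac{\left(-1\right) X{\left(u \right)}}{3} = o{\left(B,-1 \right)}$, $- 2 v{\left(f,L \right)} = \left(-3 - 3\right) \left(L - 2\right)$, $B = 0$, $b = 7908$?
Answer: $- \frac{2636}{5} \approx -527.2$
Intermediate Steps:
$v{\left(f,L \right)} = -6 + 3 L$ ($v{\left(f,L \right)} = - \frac{\left(-3 - 3\right) \left(L - 2\right)}{2} = - \frac{\left(-6\right) \left(-2 + L\right)}{2} = - \frac{12 - 6 L}{2} = -6 + 3 L$)
$X{\left(u \right)} = -15$ ($X{\left(u \right)} = - 3 \left(5 - 0\right) = - 3 \left(5 + 0\right) = \left(-3\right) 5 = -15$)
$\frac{b}{X{\left(v{\left(-2,7 \right)} \right)}} = \frac{7908}{-15} = 7908 \left(- \frac{1}{15}\right) = - \frac{2636}{5}$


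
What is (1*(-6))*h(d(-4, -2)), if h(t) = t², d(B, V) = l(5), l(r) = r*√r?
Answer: -750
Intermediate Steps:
l(r) = r^(3/2)
d(B, V) = 5*√5 (d(B, V) = 5^(3/2) = 5*√5)
(1*(-6))*h(d(-4, -2)) = (1*(-6))*(5*√5)² = -6*125 = -750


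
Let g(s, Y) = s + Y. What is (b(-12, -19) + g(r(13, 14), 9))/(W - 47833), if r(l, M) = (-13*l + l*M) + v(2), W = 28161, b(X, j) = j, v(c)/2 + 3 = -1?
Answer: 5/19672 ≈ 0.00025417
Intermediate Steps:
v(c) = -8 (v(c) = -6 + 2*(-1) = -6 - 2 = -8)
r(l, M) = -8 - 13*l + M*l (r(l, M) = (-13*l + l*M) - 8 = (-13*l + M*l) - 8 = -8 - 13*l + M*l)
g(s, Y) = Y + s
(b(-12, -19) + g(r(13, 14), 9))/(W - 47833) = (-19 + (9 + (-8 - 13*13 + 14*13)))/(28161 - 47833) = (-19 + (9 + (-8 - 169 + 182)))/(-19672) = (-19 + (9 + 5))*(-1/19672) = (-19 + 14)*(-1/19672) = -5*(-1/19672) = 5/19672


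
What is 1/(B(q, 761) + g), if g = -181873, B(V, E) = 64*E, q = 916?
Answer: -1/133169 ≈ -7.5093e-6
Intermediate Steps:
1/(B(q, 761) + g) = 1/(64*761 - 181873) = 1/(48704 - 181873) = 1/(-133169) = -1/133169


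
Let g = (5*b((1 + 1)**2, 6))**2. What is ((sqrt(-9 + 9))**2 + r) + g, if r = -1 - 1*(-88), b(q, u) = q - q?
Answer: 87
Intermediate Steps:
b(q, u) = 0
r = 87 (r = -1 + 88 = 87)
g = 0 (g = (5*0)**2 = 0**2 = 0)
((sqrt(-9 + 9))**2 + r) + g = ((sqrt(-9 + 9))**2 + 87) + 0 = ((sqrt(0))**2 + 87) + 0 = (0**2 + 87) + 0 = (0 + 87) + 0 = 87 + 0 = 87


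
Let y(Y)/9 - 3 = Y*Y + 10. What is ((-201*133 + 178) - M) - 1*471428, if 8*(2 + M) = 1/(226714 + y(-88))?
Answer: -1181318495897/2372216 ≈ -4.9798e+5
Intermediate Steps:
y(Y) = 117 + 9*Y**2 (y(Y) = 27 + 9*(Y*Y + 10) = 27 + 9*(Y**2 + 10) = 27 + 9*(10 + Y**2) = 27 + (90 + 9*Y**2) = 117 + 9*Y**2)
M = -4744431/2372216 (M = -2 + 1/(8*(226714 + (117 + 9*(-88)**2))) = -2 + 1/(8*(226714 + (117 + 9*7744))) = -2 + 1/(8*(226714 + (117 + 69696))) = -2 + 1/(8*(226714 + 69813)) = -2 + (1/8)/296527 = -2 + (1/8)*(1/296527) = -2 + 1/2372216 = -4744431/2372216 ≈ -2.0000)
((-201*133 + 178) - M) - 1*471428 = ((-201*133 + 178) - 1*(-4744431/2372216)) - 1*471428 = ((-26733 + 178) + 4744431/2372216) - 471428 = (-26555 + 4744431/2372216) - 471428 = -62989451449/2372216 - 471428 = -1181318495897/2372216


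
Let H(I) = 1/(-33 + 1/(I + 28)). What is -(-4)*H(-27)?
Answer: -⅛ ≈ -0.12500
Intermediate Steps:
H(I) = 1/(-33 + 1/(28 + I))
-(-4)*H(-27) = -(-4)*(-28 - 1*(-27))/(923 + 33*(-27)) = -(-4)*(-28 + 27)/(923 - 891) = -(-4)*-1/32 = -(-4)*(1/32)*(-1) = -(-4)*(-1)/32 = -1*⅛ = -⅛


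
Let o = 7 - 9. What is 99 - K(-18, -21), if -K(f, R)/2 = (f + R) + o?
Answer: 17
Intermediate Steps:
o = -2
K(f, R) = 4 - 2*R - 2*f (K(f, R) = -2*((f + R) - 2) = -2*((R + f) - 2) = -2*(-2 + R + f) = 4 - 2*R - 2*f)
99 - K(-18, -21) = 99 - (4 - 2*(-21) - 2*(-18)) = 99 - (4 + 42 + 36) = 99 - 1*82 = 99 - 82 = 17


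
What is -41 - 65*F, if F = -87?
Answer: 5614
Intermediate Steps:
-41 - 65*F = -41 - 65*(-87) = -41 + 5655 = 5614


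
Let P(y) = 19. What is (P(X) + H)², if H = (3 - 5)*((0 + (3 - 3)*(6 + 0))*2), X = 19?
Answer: 361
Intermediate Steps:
H = 0 (H = -2*(0 + 0*6)*2 = -2*(0 + 0)*2 = -0*2 = -2*0 = 0)
(P(X) + H)² = (19 + 0)² = 19² = 361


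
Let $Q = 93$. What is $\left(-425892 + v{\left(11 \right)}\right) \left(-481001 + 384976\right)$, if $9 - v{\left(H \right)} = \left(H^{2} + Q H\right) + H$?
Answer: $41006323950$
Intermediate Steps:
$v{\left(H \right)} = 9 - H^{2} - 94 H$ ($v{\left(H \right)} = 9 - \left(\left(H^{2} + 93 H\right) + H\right) = 9 - \left(H^{2} + 94 H\right) = 9 - H^{2} - 94 H$)
$\left(-425892 + v{\left(11 \right)}\right) \left(-481001 + 384976\right) = \left(-425892 - 1146\right) \left(-481001 + 384976\right) = \left(-425892 - 1146\right) \left(-96025\right) = \left(-427038\right) \left(-96025\right) = 41006323950$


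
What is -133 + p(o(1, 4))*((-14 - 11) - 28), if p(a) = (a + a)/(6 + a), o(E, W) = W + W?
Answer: -1355/7 ≈ -193.57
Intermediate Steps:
o(E, W) = 2*W
p(a) = 2*a/(6 + a) (p(a) = (2*a)/(6 + a) = 2*a/(6 + a))
-133 + p(o(1, 4))*((-14 - 11) - 28) = -133 + (2*(2*4)/(6 + 2*4))*((-14 - 11) - 28) = -133 + (2*8/(6 + 8))*(-25 - 28) = -133 + (2*8/14)*(-53) = -133 + (2*8*(1/14))*(-53) = -133 + (8/7)*(-53) = -133 - 424/7 = -1355/7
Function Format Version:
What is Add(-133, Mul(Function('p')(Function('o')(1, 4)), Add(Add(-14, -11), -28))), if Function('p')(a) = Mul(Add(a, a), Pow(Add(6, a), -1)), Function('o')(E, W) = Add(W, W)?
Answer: Rational(-1355, 7) ≈ -193.57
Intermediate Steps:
Function('o')(E, W) = Mul(2, W)
Function('p')(a) = Mul(2, a, Pow(Add(6, a), -1)) (Function('p')(a) = Mul(Mul(2, a), Pow(Add(6, a), -1)) = Mul(2, a, Pow(Add(6, a), -1)))
Add(-133, Mul(Function('p')(Function('o')(1, 4)), Add(Add(-14, -11), -28))) = Add(-133, Mul(Mul(2, Mul(2, 4), Pow(Add(6, Mul(2, 4)), -1)), Add(Add(-14, -11), -28))) = Add(-133, Mul(Mul(2, 8, Pow(Add(6, 8), -1)), Add(-25, -28))) = Add(-133, Mul(Mul(2, 8, Pow(14, -1)), -53)) = Add(-133, Mul(Mul(2, 8, Rational(1, 14)), -53)) = Add(-133, Mul(Rational(8, 7), -53)) = Add(-133, Rational(-424, 7)) = Rational(-1355, 7)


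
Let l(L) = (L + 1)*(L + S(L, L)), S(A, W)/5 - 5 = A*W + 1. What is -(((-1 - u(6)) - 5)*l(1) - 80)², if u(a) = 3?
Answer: -529984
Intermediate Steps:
S(A, W) = 30 + 5*A*W (S(A, W) = 25 + 5*(A*W + 1) = 25 + 5*(1 + A*W) = 25 + (5 + 5*A*W) = 30 + 5*A*W)
l(L) = (1 + L)*(30 + L + 5*L²) (l(L) = (L + 1)*(L + (30 + 5*L*L)) = (1 + L)*(L + (30 + 5*L²)) = (1 + L)*(30 + L + 5*L²))
-(((-1 - u(6)) - 5)*l(1) - 80)² = -(((-1 - 1*3) - 5)*(30 + 5*1³ + 6*1² + 31*1) - 80)² = -(((-1 - 3) - 5)*(30 + 5*1 + 6*1 + 31) - 80)² = -((-4 - 5)*(30 + 5 + 6 + 31) - 80)² = -(-9*72 - 80)² = -(-648 - 80)² = -1*(-728)² = -1*529984 = -529984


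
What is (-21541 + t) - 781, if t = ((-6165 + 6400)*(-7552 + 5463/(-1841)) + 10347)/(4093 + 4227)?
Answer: -172579123569/7658560 ≈ -22534.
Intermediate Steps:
t = -1624747249/7658560 (t = (235*(-7552 + 5463*(-1/1841)) + 10347)/8320 = (235*(-7552 - 5463/1841) + 10347)*(1/8320) = (235*(-13908695/1841) + 10347)*(1/8320) = (-3268543325/1841 + 10347)*(1/8320) = -3249494498/1841*1/8320 = -1624747249/7658560 ≈ -212.15)
(-21541 + t) - 781 = (-21541 - 1624747249/7658560) - 781 = -166597788209/7658560 - 781 = -172579123569/7658560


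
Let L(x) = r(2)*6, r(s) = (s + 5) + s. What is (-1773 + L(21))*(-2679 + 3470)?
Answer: -1359729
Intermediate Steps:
r(s) = 5 + 2*s (r(s) = (5 + s) + s = 5 + 2*s)
L(x) = 54 (L(x) = (5 + 2*2)*6 = (5 + 4)*6 = 9*6 = 54)
(-1773 + L(21))*(-2679 + 3470) = (-1773 + 54)*(-2679 + 3470) = -1719*791 = -1359729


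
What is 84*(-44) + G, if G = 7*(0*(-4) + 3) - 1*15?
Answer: -3690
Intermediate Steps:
G = 6 (G = 7*(0 + 3) - 15 = 7*3 - 15 = 21 - 15 = 6)
84*(-44) + G = 84*(-44) + 6 = -3696 + 6 = -3690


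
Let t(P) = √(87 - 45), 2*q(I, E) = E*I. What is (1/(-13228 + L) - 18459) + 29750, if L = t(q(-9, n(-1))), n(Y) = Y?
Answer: 987849255947/87489971 - √42/174979942 ≈ 11291.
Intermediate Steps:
q(I, E) = E*I/2 (q(I, E) = (E*I)/2 = E*I/2)
t(P) = √42
L = √42 ≈ 6.4807
(1/(-13228 + L) - 18459) + 29750 = (1/(-13228 + √42) - 18459) + 29750 = (-18459 + 1/(-13228 + √42)) + 29750 = 11291 + 1/(-13228 + √42)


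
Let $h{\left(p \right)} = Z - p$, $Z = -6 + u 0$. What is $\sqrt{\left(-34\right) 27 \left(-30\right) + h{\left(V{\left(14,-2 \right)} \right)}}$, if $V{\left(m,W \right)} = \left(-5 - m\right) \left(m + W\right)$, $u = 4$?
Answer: $\sqrt{27762} \approx 166.62$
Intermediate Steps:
$V{\left(m,W \right)} = \left(-5 - m\right) \left(W + m\right)$
$Z = -6$ ($Z = -6 + 4 \cdot 0 = -6 + 0 = -6$)
$h{\left(p \right)} = -6 - p$
$\sqrt{\left(-34\right) 27 \left(-30\right) + h{\left(V{\left(14,-2 \right)} \right)}} = \sqrt{\left(-34\right) 27 \left(-30\right) - \left(6 - 196 - 70 + 10 - \left(-2\right) 14\right)} = \sqrt{\left(-918\right) \left(-30\right) - \left(-26 - 196\right)} = \sqrt{27540 - -222} = \sqrt{27540 + \left(-6 + 228\right)} = \sqrt{27540 + 222} = \sqrt{27762}$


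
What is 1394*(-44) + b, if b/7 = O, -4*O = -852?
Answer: -59845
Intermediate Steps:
O = 213 (O = -¼*(-852) = 213)
b = 1491 (b = 7*213 = 1491)
1394*(-44) + b = 1394*(-44) + 1491 = -61336 + 1491 = -59845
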